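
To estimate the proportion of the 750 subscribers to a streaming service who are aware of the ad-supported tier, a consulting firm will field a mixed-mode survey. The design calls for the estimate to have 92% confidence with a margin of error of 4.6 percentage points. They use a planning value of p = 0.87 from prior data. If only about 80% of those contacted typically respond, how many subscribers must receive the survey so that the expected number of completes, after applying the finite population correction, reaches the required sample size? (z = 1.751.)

Completed interviews needed (unadjusted): n₀ = 1.751² × 0.1131 / 0.046² ≈ 163.88 → 164.
FPC for N = 750: n = 164 / (1 + 163/750) = 164 / 1.2173 ≈ 134.72 → 135.
At an 80% response rate, contacts needed = 135 / 0.80 ≈ 168.75 → 169.

169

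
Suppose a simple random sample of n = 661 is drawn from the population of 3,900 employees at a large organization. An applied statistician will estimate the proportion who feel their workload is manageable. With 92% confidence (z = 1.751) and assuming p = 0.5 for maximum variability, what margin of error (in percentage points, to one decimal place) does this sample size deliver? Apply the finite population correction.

3.1

Finite-population factor: (N−n)/(N−1) = (3900−661)/(3900−1) = 0.8307.
SE(p̂) = √[p(1−p)/n · (N−n)/(N−1)] = √[0.2500/661 × 0.8307] = 0.01773.
E = z × SE = 1.751 × 0.01773 = 0.03104 ≈ 3.1 percentage points.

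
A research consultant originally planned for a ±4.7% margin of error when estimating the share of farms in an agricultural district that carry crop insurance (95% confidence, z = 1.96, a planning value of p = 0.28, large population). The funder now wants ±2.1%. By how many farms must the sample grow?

At ±4.7%: n = 1.96² × 0.2016 / 0.047² ≈ 350.60 → 351.
At ±2.1%: n = 1.96² × 0.2016 / 0.021² ≈ 1756.16 → 1757.
Additional respondents: 1757 − 351 = 1406.

1406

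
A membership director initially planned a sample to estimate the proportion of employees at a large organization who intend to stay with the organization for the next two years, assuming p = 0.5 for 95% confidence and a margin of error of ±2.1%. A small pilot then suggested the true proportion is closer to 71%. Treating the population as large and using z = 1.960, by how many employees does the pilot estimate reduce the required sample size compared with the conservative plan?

384

Conservative (p = 0.5): n = 1.960² × 0.25 / 0.021² ≈ 2177.78 → 2178.
Using p = 0.71: p(1−p) = 0.2059, so n = 1.960² × 0.2059 / 0.021² ≈ 1793.62 → 1794.
Reduction: 2178 − 1794 = 384.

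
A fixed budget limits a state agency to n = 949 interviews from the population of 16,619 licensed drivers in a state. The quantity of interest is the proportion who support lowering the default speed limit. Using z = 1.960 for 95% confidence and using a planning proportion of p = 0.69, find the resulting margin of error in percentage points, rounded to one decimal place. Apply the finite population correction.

Finite-population factor: (N−n)/(N−1) = (16619−949)/(16619−1) = 0.9430.
SE(p̂) = √[p(1−p)/n · (N−n)/(N−1)] = √[0.2139/949 × 0.9430] = 0.01458.
E = z × SE = 1.960 × 0.01458 = 0.02857 ≈ 2.9 percentage points.

2.9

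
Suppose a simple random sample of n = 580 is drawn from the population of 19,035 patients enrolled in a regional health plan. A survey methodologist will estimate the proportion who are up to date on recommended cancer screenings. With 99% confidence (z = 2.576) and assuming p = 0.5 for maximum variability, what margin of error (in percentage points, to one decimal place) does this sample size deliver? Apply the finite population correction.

Finite-population factor: (N−n)/(N−1) = (19035−580)/(19035−1) = 0.9696.
SE(p̂) = √[p(1−p)/n · (N−n)/(N−1)] = √[0.2500/580 × 0.9696] = 0.02044.
E = z × SE = 2.576 × 0.02044 = 0.05266 ≈ 5.3 percentage points.

5.3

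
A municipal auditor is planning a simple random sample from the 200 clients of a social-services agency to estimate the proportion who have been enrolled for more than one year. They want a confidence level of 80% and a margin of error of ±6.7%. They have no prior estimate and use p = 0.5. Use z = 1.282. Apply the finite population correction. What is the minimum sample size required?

64

Unadjusted: n₀ = 1.282² × 0.50 × 0.50 / 0.067² ≈ 91.53, so n₀ = 92.
Finite population correction with N = 200: n = n₀ / (1 + (n₀−1)/N) = 92 / (1 + 91/200) = 92 / 1.4550 ≈ 63.23.
Rounding up, n = 64.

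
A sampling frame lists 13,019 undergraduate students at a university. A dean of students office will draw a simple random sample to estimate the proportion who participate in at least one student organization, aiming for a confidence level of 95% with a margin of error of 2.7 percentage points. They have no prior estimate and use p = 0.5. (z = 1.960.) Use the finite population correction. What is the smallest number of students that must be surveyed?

1197

Unadjusted: n₀ = 1.960² × 0.50 × 0.50 / 0.027² ≈ 1317.42, so n₀ = 1318.
Finite population correction with N = 13,019: n = n₀ / (1 + (n₀−1)/N) = 1318 / (1 + 1317/13019) = 1318 / 1.1012 ≈ 1196.92.
Rounding up, n = 1197.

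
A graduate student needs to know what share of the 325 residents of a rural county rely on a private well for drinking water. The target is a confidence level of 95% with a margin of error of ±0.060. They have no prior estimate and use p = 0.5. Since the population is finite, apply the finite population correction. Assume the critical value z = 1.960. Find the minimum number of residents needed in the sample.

Unadjusted: n₀ = 1.960² × 0.50 × 0.50 / 0.060² ≈ 266.78, so n₀ = 267.
Finite population correction with N = 325: n = n₀ / (1 + (n₀−1)/N) = 267 / (1 + 266/325) = 267 / 1.8185 ≈ 146.83.
Rounding up, n = 147.

147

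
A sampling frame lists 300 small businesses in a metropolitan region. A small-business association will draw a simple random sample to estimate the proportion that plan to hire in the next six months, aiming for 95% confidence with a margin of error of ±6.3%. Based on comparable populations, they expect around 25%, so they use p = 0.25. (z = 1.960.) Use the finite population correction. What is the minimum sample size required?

Unadjusted: n₀ = 1.960² × 0.25 × 0.75 / 0.063² ≈ 181.48, so n₀ = 182.
Finite population correction with N = 300: n = n₀ / (1 + (n₀−1)/N) = 182 / (1 + 181/300) = 182 / 1.6033 ≈ 113.51.
Rounding up, n = 114.

114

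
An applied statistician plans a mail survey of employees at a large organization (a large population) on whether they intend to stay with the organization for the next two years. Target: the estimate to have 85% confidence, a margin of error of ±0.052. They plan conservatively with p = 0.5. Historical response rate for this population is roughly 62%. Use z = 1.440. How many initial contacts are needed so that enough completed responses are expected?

Completed interviews needed: n₀ = 1.440² × 0.2500 / 0.052² ≈ 191.72 → 192.
At a 62% response rate, contacts needed = 192 / 0.62 ≈ 309.68 → 310.

310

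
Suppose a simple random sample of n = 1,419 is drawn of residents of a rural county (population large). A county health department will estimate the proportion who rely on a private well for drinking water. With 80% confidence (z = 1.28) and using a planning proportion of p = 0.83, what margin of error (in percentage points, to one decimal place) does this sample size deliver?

1.3

SE(p̂) = √[p(1−p)/n] = √[0.1411/1419] = 0.00997.
E = z × SE = 1.28 × 0.00997 = 0.01276, or 1.3 percentage points.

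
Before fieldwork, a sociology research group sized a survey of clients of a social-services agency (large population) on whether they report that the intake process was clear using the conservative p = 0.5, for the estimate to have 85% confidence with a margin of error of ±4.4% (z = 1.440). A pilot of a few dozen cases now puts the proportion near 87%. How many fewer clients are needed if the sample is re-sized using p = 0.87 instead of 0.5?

Conservative (p = 0.5): n = 1.440² × 0.25 / 0.044² ≈ 267.77 → 268.
Using p = 0.87: p(1−p) = 0.1131, so n = 1.440² × 0.1131 / 0.044² ≈ 121.14 → 122.
Reduction: 268 − 122 = 146.

146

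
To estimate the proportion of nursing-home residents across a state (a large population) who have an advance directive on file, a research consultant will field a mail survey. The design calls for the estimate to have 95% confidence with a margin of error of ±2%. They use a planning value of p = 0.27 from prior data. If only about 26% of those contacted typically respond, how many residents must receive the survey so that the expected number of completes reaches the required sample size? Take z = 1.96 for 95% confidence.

7281

Completed interviews needed: n₀ = 1.96² × 0.1971 / 0.020² ≈ 1892.95 → 1893.
At a 26% response rate, contacts needed = 1893 / 0.26 ≈ 7280.77 → 7281.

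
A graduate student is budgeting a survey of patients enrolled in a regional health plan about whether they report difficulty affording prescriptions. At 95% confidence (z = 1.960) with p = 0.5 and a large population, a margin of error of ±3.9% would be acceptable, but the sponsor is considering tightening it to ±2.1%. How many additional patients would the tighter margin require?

1546

At ±3.9%: n = 1.960² × 0.2500 / 0.039² ≈ 631.43 → 632.
At ±2.1%: n = 1.960² × 0.2500 / 0.021² ≈ 2177.78 → 2178.
Additional respondents: 2178 − 632 = 1546.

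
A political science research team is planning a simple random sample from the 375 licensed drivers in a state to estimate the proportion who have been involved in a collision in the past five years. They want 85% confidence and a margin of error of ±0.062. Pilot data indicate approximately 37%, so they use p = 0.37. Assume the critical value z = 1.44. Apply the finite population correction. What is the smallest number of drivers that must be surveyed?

Unadjusted: n₀ = 1.44² × 0.37 × 0.63 / 0.062² ≈ 125.74, so n₀ = 126.
Finite population correction with N = 375: n = n₀ / (1 + (n₀−1)/N) = 126 / (1 + 125/375) = 126 / 1.3333 ≈ 94.50.
Rounding up, n = 95.

95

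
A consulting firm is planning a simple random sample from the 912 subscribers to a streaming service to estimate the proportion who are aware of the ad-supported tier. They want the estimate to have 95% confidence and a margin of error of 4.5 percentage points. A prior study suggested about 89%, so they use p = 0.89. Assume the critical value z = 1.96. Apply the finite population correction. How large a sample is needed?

Unadjusted: n₀ = 1.96² × 0.89 × 0.11 / 0.045² ≈ 185.72, so n₀ = 186.
Finite population correction with N = 912: n = n₀ / (1 + (n₀−1)/N) = 186 / (1 + 185/912) = 186 / 1.2029 ≈ 154.63.
Rounding up, n = 155.

155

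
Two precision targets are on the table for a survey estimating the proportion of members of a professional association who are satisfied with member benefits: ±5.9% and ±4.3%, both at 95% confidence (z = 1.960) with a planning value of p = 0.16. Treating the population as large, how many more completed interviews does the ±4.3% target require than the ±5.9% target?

At ±5.9%: n = 1.960² × 0.1344 / 0.059² ≈ 148.32 → 149.
At ±4.3%: n = 1.960² × 0.1344 / 0.043² ≈ 279.24 → 280.
Additional respondents: 280 − 149 = 131.

131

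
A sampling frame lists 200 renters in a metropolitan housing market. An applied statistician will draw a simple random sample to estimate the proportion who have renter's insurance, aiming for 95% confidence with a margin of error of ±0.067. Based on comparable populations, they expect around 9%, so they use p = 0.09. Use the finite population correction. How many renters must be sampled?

53

For 95% confidence, z = 1.960.
Unadjusted: n₀ = 1.960² × 0.09 × 0.91 / 0.067² ≈ 70.09, so n₀ = 71.
Finite population correction with N = 200: n = n₀ / (1 + (n₀−1)/N) = 71 / (1 + 70/200) = 71 / 1.3500 ≈ 52.59.
Rounding up, n = 53.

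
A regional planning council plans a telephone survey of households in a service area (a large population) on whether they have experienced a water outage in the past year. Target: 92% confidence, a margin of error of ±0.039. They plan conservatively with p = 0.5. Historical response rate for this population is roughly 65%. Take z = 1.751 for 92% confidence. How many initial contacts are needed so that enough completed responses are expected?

776

Completed interviews needed: n₀ = 1.751² × 0.2500 / 0.039² ≈ 503.94 → 504.
At a 65% response rate, contacts needed = 504 / 0.65 ≈ 775.38 → 776.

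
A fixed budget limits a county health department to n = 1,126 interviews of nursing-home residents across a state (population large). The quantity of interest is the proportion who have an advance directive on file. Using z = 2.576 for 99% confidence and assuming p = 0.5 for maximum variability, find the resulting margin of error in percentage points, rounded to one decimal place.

3.8

SE(p̂) = √[p(1−p)/n] = √[0.2500/1126] = 0.01490.
E = z × SE = 2.576 × 0.01490 = 0.03838, or 3.8 percentage points.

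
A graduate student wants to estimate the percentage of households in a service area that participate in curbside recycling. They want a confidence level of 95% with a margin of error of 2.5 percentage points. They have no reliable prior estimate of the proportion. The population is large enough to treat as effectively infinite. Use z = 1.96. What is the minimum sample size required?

1537

With no prior estimate, use p = 0.5, giving p(1−p) = 0.25.
n = z²·p(1−p)/E² = 1.96² × 0.2500 / 0.025² = 3.8416 × 0.2500 / 0.000625 ≈ 1536.64.
Rounding up gives n = 1537.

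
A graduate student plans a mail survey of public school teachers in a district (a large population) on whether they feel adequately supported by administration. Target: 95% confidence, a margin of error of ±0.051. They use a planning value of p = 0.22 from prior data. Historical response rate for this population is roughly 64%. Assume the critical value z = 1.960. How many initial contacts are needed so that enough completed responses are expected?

397

Completed interviews needed: n₀ = 1.960² × 0.1716 / 0.051² ≈ 253.45 → 254.
At a 64% response rate, contacts needed = 254 / 0.64 ≈ 396.88 → 397.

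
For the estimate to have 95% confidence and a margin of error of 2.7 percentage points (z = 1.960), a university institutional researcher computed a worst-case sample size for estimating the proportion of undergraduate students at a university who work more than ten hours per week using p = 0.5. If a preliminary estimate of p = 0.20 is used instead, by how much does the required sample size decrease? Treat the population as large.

474

Conservative (p = 0.5): n = 1.960² × 0.25 / 0.027² ≈ 1317.42 → 1318.
Using p = 0.20: p(1−p) = 0.1600, so n = 1.960² × 0.1600 / 0.027² ≈ 843.15 → 844.
Reduction: 1318 − 844 = 474.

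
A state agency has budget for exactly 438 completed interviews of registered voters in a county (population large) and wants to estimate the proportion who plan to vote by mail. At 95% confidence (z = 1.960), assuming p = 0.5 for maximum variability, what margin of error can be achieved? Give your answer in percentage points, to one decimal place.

SE(p̂) = √[p(1−p)/n] = √[0.2500/438] = 0.02389.
E = z × SE = 1.960 × 0.02389 = 0.04683, or 4.7 percentage points.

4.7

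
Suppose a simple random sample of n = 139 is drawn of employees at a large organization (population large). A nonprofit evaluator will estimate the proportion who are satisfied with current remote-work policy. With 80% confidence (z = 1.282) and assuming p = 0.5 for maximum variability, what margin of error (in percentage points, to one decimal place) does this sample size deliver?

5.4

SE(p̂) = √[p(1−p)/n] = √[0.2500/139] = 0.04241.
E = z × SE = 1.282 × 0.04241 = 0.05437, or 5.4 percentage points.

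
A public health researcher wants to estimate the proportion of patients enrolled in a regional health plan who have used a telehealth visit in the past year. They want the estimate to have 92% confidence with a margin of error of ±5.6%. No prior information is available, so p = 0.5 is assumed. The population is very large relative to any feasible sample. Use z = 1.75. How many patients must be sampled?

With p = 0.5, p(1−p) = 0.25.
n = z²·p(1−p)/E² = 1.75² × 0.2500 / 0.056² = 3.0625 × 0.2500 / 0.003136 ≈ 244.14.
Rounding up gives n = 245.

245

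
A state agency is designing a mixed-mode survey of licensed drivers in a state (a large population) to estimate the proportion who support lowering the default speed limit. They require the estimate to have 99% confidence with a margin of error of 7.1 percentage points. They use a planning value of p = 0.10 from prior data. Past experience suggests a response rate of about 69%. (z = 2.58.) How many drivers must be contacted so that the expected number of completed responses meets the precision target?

173

Completed interviews needed: n₀ = 2.58² × 0.0900 / 0.071² ≈ 118.84 → 119.
At a 69% response rate, contacts needed = 119 / 0.69 ≈ 172.46 → 173.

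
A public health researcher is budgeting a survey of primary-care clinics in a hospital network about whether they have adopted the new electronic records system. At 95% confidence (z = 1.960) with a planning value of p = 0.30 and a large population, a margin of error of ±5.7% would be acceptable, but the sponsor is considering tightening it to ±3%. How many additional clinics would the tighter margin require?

648

At ±5.7%: n = 1.960² × 0.2100 / 0.057² ≈ 248.30 → 249.
At ±3%: n = 1.960² × 0.2100 / 0.030² ≈ 896.37 → 897.
Additional respondents: 897 − 249 = 648.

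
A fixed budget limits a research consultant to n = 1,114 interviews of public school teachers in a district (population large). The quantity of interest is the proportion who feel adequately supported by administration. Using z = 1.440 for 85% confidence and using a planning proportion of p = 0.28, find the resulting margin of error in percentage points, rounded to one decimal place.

1.9

SE(p̂) = √[p(1−p)/n] = √[0.2016/1114] = 0.01345.
E = z × SE = 1.440 × 0.01345 = 0.01937, or 1.9 percentage points.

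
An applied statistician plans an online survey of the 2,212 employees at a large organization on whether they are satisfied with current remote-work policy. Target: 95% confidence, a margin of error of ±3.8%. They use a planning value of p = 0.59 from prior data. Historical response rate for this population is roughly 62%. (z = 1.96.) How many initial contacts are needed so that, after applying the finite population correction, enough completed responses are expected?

805

Completed interviews needed (unadjusted): n₀ = 1.96² × 0.2419 / 0.038² ≈ 643.55 → 644.
FPC for N = 2,212: n = 644 / (1 + 643/2212) = 644 / 1.2907 ≈ 498.96 → 499.
At a 62% response rate, contacts needed = 499 / 0.62 ≈ 804.84 → 805.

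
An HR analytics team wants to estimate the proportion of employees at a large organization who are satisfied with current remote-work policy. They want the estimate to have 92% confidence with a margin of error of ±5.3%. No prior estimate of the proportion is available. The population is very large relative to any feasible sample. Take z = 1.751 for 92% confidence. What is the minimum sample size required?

273

With no prior estimate, use p = 0.5, giving p(1−p) = 0.25.
n = z²·p(1−p)/E² = 1.751² × 0.2500 / 0.053² = 3.0660 × 0.2500 / 0.002809 ≈ 272.87.
Rounding up gives n = 273.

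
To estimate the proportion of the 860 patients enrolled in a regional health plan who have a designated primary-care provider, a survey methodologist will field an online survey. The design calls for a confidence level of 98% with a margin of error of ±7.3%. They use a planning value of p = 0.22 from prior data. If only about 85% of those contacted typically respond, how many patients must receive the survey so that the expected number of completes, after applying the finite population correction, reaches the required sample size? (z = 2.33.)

172

Completed interviews needed (unadjusted): n₀ = 2.33² × 0.1716 / 0.073² ≈ 174.82 → 175.
FPC for N = 860: n = 175 / (1 + 174/860) = 175 / 1.2023 ≈ 145.55 → 146.
At an 85% response rate, contacts needed = 146 / 0.85 ≈ 171.76 → 172.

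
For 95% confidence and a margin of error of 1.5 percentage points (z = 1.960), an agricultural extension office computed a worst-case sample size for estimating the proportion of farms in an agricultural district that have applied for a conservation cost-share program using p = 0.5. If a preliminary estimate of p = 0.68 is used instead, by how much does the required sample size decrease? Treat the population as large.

553

Conservative (p = 0.5): n = 1.960² × 0.25 / 0.015² ≈ 4268.44 → 4269.
Using p = 0.68: p(1−p) = 0.2176, so n = 1.960² × 0.2176 / 0.015² ≈ 3715.25 → 3716.
Reduction: 4269 − 3716 = 553.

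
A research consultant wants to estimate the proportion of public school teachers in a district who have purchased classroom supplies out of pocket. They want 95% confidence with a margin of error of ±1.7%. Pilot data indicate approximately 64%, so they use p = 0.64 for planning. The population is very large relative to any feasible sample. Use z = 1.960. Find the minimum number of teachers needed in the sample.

With p = 0.64, p(1−p) = 0.2304.
n = z²·p(1−p)/E² = 1.960² × 0.2304 / 0.017² = 3.8416 × 0.2304 / 0.000289 ≈ 3062.65.
Rounding up gives n = 3063.

3063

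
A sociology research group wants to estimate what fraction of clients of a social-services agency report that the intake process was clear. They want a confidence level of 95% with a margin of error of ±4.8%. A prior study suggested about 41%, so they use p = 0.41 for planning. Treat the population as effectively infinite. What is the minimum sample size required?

For 95% confidence, z = 1.96.
With p = 0.41, p(1−p) = 0.2419.
n = z²·p(1−p)/E² = 1.96² × 0.2419 / 0.048² = 3.8416 × 0.2419 / 0.002304 ≈ 403.33.
Rounding up gives n = 404.

404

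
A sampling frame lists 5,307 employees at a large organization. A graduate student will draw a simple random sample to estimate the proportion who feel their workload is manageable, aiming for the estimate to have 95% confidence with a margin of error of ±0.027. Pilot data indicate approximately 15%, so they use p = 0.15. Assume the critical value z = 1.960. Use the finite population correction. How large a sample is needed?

Unadjusted: n₀ = 1.960² × 0.15 × 0.85 / 0.027² ≈ 671.88, so n₀ = 672.
Finite population correction with N = 5,307: n = n₀ / (1 + (n₀−1)/N) = 672 / (1 + 671/5307) = 672 / 1.1264 ≈ 596.57.
Rounding up, n = 597.

597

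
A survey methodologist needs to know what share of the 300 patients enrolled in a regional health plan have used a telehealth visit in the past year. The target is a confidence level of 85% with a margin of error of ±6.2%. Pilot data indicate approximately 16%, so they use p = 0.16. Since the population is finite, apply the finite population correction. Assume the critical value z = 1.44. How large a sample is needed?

Unadjusted: n₀ = 1.44² × 0.16 × 0.84 / 0.062² ≈ 72.50, so n₀ = 73.
Finite population correction with N = 300: n = n₀ / (1 + (n₀−1)/N) = 73 / (1 + 72/300) = 73 / 1.2400 ≈ 58.87.
Rounding up, n = 59.

59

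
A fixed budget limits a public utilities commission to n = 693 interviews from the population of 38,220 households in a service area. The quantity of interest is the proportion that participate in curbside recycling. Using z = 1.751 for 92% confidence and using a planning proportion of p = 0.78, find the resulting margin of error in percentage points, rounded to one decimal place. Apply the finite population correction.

Finite-population factor: (N−n)/(N−1) = (38220−693)/(38220−1) = 0.9819.
SE(p̂) = √[p(1−p)/n · (N−n)/(N−1)] = √[0.1716/693 × 0.9819] = 0.01559.
E = z × SE = 1.751 × 0.01559 = 0.02730 ≈ 2.7 percentage points.

2.7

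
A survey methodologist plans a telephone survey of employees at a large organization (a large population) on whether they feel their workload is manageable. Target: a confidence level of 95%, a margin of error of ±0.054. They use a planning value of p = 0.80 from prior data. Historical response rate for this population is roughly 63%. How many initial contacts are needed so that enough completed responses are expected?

335

For 95% confidence, z = 1.96.
Completed interviews needed: n₀ = 1.96² × 0.1600 / 0.054² ≈ 210.79 → 211.
At a 63% response rate, contacts needed = 211 / 0.63 ≈ 334.92 → 335.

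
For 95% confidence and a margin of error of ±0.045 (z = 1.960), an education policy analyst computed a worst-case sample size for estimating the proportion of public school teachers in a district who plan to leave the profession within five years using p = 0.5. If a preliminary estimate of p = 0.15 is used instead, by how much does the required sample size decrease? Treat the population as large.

Conservative (p = 0.5): n = 1.960² × 0.25 / 0.045² ≈ 474.27 → 475.
Using p = 0.15: p(1−p) = 0.1275, so n = 1.960² × 0.1275 / 0.045² ≈ 241.88 → 242.
Reduction: 475 − 242 = 233.

233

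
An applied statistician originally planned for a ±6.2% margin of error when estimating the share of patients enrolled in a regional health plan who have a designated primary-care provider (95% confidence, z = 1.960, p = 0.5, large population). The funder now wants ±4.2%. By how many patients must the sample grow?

295

At ±6.2%: n = 1.960² × 0.2500 / 0.062² ≈ 249.84 → 250.
At ±4.2%: n = 1.960² × 0.2500 / 0.042² ≈ 544.44 → 545.
Additional respondents: 545 − 250 = 295.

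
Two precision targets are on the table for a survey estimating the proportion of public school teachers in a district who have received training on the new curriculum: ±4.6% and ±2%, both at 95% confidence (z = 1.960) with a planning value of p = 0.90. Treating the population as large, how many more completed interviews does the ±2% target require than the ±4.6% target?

701

At ±4.6%: n = 1.960² × 0.0900 / 0.046² ≈ 163.40 → 164.
At ±2%: n = 1.960² × 0.0900 / 0.020² ≈ 864.36 → 865.
Additional respondents: 865 − 164 = 701.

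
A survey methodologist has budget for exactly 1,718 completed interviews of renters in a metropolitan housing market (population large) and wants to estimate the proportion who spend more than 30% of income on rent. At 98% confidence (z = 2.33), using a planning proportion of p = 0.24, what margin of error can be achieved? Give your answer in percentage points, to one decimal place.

2.4

SE(p̂) = √[p(1−p)/n] = √[0.1824/1718] = 0.01030.
E = z × SE = 2.33 × 0.01030 = 0.02401, or 2.4 percentage points.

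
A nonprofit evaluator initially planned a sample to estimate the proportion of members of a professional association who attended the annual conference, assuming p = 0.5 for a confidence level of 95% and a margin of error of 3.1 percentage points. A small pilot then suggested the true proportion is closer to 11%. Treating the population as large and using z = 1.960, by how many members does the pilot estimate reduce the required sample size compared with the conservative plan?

608

Conservative (p = 0.5): n = 1.960² × 0.25 / 0.031² ≈ 999.38 → 1000.
Using p = 0.11: p(1−p) = 0.0979, so n = 1.960² × 0.0979 / 0.031² ≈ 391.36 → 392.
Reduction: 1000 − 392 = 608.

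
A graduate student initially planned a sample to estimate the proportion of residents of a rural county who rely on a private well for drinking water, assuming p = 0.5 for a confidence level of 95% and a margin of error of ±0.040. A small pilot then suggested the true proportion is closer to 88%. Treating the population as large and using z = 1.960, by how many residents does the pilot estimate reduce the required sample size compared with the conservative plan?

Conservative (p = 0.5): n = 1.960² × 0.25 / 0.040² ≈ 600.25 → 601.
Using p = 0.88: p(1−p) = 0.1056, so n = 1.960² × 0.1056 / 0.040² ≈ 253.55 → 254.
Reduction: 601 − 254 = 347.

347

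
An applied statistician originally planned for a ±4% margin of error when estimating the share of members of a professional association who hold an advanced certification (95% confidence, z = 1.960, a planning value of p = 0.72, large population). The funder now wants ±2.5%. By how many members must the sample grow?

At ±4%: n = 1.960² × 0.2016 / 0.040² ≈ 484.04 → 485.
At ±2.5%: n = 1.960² × 0.2016 / 0.025² ≈ 1239.15 → 1240.
Additional respondents: 1240 − 485 = 755.

755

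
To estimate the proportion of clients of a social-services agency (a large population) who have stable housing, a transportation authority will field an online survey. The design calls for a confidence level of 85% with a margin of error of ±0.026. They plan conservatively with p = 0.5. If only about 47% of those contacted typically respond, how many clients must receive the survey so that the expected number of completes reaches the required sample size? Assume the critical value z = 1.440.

Completed interviews needed: n₀ = 1.440² × 0.2500 / 0.026² ≈ 766.86 → 767.
At a 47% response rate, contacts needed = 767 / 0.47 ≈ 1631.91 → 1632.

1632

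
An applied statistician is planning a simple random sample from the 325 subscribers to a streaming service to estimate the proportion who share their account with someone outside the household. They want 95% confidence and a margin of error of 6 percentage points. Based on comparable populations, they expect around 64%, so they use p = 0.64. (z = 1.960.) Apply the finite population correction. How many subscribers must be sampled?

141

Unadjusted: n₀ = 1.960² × 0.64 × 0.36 / 0.060² ≈ 245.86, so n₀ = 246.
Finite population correction with N = 325: n = n₀ / (1 + (n₀−1)/N) = 246 / (1 + 245/325) = 246 / 1.7538 ≈ 140.26.
Rounding up, n = 141.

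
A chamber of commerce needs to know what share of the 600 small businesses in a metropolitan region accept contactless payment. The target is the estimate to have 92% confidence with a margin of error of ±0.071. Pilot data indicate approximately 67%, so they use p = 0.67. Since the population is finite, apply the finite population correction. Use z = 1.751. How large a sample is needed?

111

Unadjusted: n₀ = 1.751² × 0.67 × 0.33 / 0.071² ≈ 134.48, so n₀ = 135.
Finite population correction with N = 600: n = n₀ / (1 + (n₀−1)/N) = 135 / (1 + 134/600) = 135 / 1.2233 ≈ 110.35.
Rounding up, n = 111.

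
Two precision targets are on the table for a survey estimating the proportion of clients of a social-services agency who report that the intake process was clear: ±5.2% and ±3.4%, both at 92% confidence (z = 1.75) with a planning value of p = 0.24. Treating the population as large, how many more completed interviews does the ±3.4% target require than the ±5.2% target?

At ±5.2%: n = 1.75² × 0.1824 / 0.052² ≈ 206.58 → 207.
At ±3.4%: n = 1.75² × 0.1824 / 0.034² ≈ 483.22 → 484.
Additional respondents: 484 − 207 = 277.

277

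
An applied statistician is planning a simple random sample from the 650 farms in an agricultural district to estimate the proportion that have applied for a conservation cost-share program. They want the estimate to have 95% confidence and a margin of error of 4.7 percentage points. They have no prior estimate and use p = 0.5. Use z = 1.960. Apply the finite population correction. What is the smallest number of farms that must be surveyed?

Unadjusted: n₀ = 1.960² × 0.50 × 0.50 / 0.047² ≈ 434.77, so n₀ = 435.
Finite population correction with N = 650: n = n₀ / (1 + (n₀−1)/N) = 435 / (1 + 434/650) = 435 / 1.6677 ≈ 260.84.
Rounding up, n = 261.

261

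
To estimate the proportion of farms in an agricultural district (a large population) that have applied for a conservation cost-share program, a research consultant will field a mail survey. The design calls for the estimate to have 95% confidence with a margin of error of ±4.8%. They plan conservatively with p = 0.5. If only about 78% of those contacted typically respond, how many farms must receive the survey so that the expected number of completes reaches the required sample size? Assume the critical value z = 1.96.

Completed interviews needed: n₀ = 1.96² × 0.2500 / 0.048² ≈ 416.84 → 417.
At a 78% response rate, contacts needed = 417 / 0.78 ≈ 534.62 → 535.

535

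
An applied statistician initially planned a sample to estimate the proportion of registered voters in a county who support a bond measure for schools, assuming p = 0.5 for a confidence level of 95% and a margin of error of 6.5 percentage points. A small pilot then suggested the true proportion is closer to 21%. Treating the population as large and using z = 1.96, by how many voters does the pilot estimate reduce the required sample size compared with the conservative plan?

Conservative (p = 0.5): n = 1.96² × 0.25 / 0.065² ≈ 227.31 → 228.
Using p = 0.21: p(1−p) = 0.1659, so n = 1.96² × 0.1659 / 0.065² ≈ 150.85 → 151.
Reduction: 228 − 151 = 77.

77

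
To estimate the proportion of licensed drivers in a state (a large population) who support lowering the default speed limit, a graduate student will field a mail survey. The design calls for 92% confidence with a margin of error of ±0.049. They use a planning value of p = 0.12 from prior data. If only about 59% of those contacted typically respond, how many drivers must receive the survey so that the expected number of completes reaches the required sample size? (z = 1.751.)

229

Completed interviews needed: n₀ = 1.751² × 0.1056 / 0.049² ≈ 134.85 → 135.
At a 59% response rate, contacts needed = 135 / 0.59 ≈ 228.81 → 229.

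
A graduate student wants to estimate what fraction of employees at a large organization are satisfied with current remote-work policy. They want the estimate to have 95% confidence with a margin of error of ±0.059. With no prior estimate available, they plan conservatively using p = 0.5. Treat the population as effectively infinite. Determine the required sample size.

276

For 95% confidence, z = 1.96.
With p = 0.5, p(1−p) = 0.25.
n = z²·p(1−p)/E² = 1.96² × 0.2500 / 0.059² = 3.8416 × 0.2500 / 0.003481 ≈ 275.90.
Rounding up gives n = 276.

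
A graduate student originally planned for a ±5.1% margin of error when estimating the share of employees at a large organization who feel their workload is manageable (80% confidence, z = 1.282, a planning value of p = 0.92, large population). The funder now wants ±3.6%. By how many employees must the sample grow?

47

At ±5.1%: n = 1.282² × 0.0736 / 0.051² ≈ 46.51 → 47.
At ±3.6%: n = 1.282² × 0.0736 / 0.036² ≈ 93.34 → 94.
Additional respondents: 94 − 47 = 47.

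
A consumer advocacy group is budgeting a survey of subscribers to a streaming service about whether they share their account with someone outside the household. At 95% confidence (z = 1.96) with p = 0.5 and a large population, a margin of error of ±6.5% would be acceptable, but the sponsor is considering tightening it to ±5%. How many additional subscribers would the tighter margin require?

157

At ±6.5%: n = 1.96² × 0.2500 / 0.065² ≈ 227.31 → 228.
At ±5%: n = 1.96² × 0.2500 / 0.050² ≈ 384.16 → 385.
Additional respondents: 385 − 228 = 157.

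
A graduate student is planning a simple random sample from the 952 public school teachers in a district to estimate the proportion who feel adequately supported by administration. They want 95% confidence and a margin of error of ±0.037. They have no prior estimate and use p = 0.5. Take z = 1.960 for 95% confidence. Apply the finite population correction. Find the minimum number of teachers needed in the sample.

Unadjusted: n₀ = 1.960² × 0.50 × 0.50 / 0.037² ≈ 701.53, so n₀ = 702.
Finite population correction with N = 952: n = n₀ / (1 + (n₀−1)/N) = 702 / (1 + 701/952) = 702 / 1.7363 ≈ 404.30.
Rounding up, n = 405.

405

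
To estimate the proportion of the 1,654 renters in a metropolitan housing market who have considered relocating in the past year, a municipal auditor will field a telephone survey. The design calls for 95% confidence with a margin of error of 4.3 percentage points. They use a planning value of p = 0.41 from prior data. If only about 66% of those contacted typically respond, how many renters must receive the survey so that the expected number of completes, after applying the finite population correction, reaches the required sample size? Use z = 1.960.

585

Completed interviews needed (unadjusted): n₀ = 1.960² × 0.2419 / 0.043² ≈ 502.59 → 503.
FPC for N = 1,654: n = 503 / (1 + 502/1654) = 503 / 1.3035 ≈ 385.88 → 386.
At a 66% response rate, contacts needed = 386 / 0.66 ≈ 584.85 → 585.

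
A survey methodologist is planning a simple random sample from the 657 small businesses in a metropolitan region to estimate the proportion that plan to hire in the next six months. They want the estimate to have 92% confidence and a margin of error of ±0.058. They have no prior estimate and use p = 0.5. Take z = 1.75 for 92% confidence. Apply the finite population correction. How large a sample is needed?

Unadjusted: n₀ = 1.75² × 0.50 × 0.50 / 0.058² ≈ 227.59, so n₀ = 228.
Finite population correction with N = 657: n = n₀ / (1 + (n₀−1)/N) = 228 / (1 + 227/657) = 228 / 1.3455 ≈ 169.45.
Rounding up, n = 170.

170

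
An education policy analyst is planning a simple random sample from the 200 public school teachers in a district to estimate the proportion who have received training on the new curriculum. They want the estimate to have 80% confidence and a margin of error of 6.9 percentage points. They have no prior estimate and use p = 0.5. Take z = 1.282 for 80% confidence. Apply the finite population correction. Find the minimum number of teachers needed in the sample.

Unadjusted: n₀ = 1.282² × 0.50 × 0.50 / 0.069² ≈ 86.30, so n₀ = 87.
Finite population correction with N = 200: n = n₀ / (1 + (n₀−1)/N) = 87 / (1 + 86/200) = 87 / 1.4300 ≈ 60.84.
Rounding up, n = 61.

61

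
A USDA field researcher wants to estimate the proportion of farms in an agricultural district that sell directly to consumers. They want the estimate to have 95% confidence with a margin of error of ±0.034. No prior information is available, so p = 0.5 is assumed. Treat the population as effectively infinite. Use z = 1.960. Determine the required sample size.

831

With p = 0.5, p(1−p) = 0.25.
n = z²·p(1−p)/E² = 1.960² × 0.2500 / 0.034² = 3.8416 × 0.2500 / 0.001156 ≈ 830.80.
Rounding up gives n = 831.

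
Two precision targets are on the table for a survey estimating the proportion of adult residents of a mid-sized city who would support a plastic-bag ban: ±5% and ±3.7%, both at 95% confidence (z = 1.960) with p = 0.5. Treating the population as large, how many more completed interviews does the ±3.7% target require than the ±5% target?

At ±5%: n = 1.960² × 0.2500 / 0.050² ≈ 384.16 → 385.
At ±3.7%: n = 1.960² × 0.2500 / 0.037² ≈ 701.53 → 702.
Additional respondents: 702 − 385 = 317.

317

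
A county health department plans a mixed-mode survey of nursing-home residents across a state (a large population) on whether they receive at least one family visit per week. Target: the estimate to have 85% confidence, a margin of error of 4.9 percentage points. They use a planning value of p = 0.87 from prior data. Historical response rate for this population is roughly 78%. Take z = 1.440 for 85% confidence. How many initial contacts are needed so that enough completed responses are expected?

126

Completed interviews needed: n₀ = 1.440² × 0.1131 / 0.049² ≈ 97.68 → 98.
At a 78% response rate, contacts needed = 98 / 0.78 ≈ 125.64 → 126.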